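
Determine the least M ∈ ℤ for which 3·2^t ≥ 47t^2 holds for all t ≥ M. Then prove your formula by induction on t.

M = 11

At t = 10: 3072 < 4700, so the inequality fails and M ≥ 11. We prove 3·2^t ≥ 47t^2 for all t ≥ 11.
For the base case t = 11: 3·2^t = 6144 and 47t^2 = 5687, so 6144 ≥ 5687.
Inductive step: assume the claim holds for t = k, so 3·2^k ≥ 47k^2.
Then 3·2^(k + 1) = 2·(3·2^k) ≥ 2·(47k^2).
Also, for k ≥ 11 we have 2·(47k^2) ≥ 47(k+1)^2, since 2 ≥ (1 + 1/k)^2 for all k ≥ 11.
Combining, 3·2^(k + 1) ≥ 47(k+1)^2.
By induction, the statement is established for all t ≥ 11.
Hence the smallest such M is 11.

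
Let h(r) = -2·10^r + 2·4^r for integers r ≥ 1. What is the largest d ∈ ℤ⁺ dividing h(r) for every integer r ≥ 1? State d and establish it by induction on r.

d = 12

Computing the first values: h(1) = -12 and h(2) = -168; gcd(-12, -168) = 12, so d ≤ 12.
We prove 12 | -2·10^r + 2·4^r for all r ≥ 1 by induction on r.
For the base case r = 1: h(1) = -12 = 12·(-1), so 12 | h(1).
Inductive step: suppose the statement holds for some k ≥ 1, i.e. 12 | h(k). Then
h(k+1) − 10·h(k) = (-2·10^(k+1) + 2·4^(k+1)) − 10·(-2·10^k + 2·4^k) = (2)·4^k·(4 − 10) = (-12)·4^k. Since 12 | h(k) by the inductive hypothesis, 12 | 10·h(k); and 12 | -12 since -12 = 12·-1. Therefore 12 | h(k+1).
By the principle of mathematical induction, the result holds for all r ≥ 1.
Therefore the largest such d is 12.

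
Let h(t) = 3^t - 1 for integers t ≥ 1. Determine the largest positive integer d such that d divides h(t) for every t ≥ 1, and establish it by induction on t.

Computing the first values: h(1) = 2 and h(2) = 8; gcd(2, 8) = 2, so d ≤ 2.
We prove 2 | 3^t - 1 for all t ≥ 1 by induction on t.
When t = 1: h(1) = 2 = 2·(1), so 2 | h(1).
Inductive step: assume the claim holds for t = m, i.e. 2 | h(m). Then
3^{m+1} − 1^{m+1} = 3·3^m − 1·1^m = 3·(3^m − 1^m) + (2)·1^m. The first term is divisible by 2 by the inductive hypothesis, and the second term (2)·1^m is divisible by 2 since 2 | 2. Hence 2 | h(m+1).
This completes the induction.
Therefore the largest such d is 2.

d = 2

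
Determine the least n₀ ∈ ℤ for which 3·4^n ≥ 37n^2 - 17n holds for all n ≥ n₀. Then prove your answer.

At n = 3: 192 < 282, so the inequality fails and n₀ ≥ 4. We prove 3·4^n ≥ 37n^2 - 17n for all n ≥ 4.
Base case (n = 4): 3·4^n = 768 and 37n^2 - 17n = 524, so 768 ≥ 524.
Inductive step: assume the claim holds for n = m, so 3·4^m ≥ 37m^2 - 17m.
Then 3·4^(m + 1) = 4·(3·4^m) ≥ 4·(37m^2 - 17m).
Also, for m ≥ 4 we have 4·(37m^2 - 17m) ≥ 37(m+1)^2 - 17(m+1), since 4·(37m^2 - 17m) − (37(m+1)^2 - 17(m+1)) = 111m^2 - 125m - 20, which is nonnegative for all m ≥ 4.
Combining, 3·4^(m + 1) ≥ 37(m+1)^2 - 17(m+1).
This completes the induction.
Hence the smallest such n₀ is 4.

n₀ = 4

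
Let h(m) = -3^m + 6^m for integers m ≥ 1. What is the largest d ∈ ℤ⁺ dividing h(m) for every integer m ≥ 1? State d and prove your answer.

Computing the first values: h(1) = 3 and h(2) = 27; gcd(3, 27) = 3, so d ≤ 3.
We prove 3 | -3^m + 6^m for all m ≥ 1 by induction on m.
For the base case m = 1: h(1) = 3 = 3·(1), so 3 | h(1).
For the inductive step, assume it holds for an arbitrary k ≥ 1, i.e. 3 | h(k). Then
6^{k+1} − 3^{k+1} = 6·6^k − 3·3^k = 6·(6^k − 3^k) + (3)·3^k. The first term is divisible by 3 by the inductive hypothesis, and the second term (3)·3^k is divisible by 3 since 3 | 3. Hence 3 | h(k+1).
By the principle of mathematical induction, the result holds for all m ≥ 1.
Therefore the largest such d is 3.

d = 3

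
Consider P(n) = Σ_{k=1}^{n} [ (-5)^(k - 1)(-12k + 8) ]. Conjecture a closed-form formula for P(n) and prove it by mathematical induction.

P(n) = (-5)^n(2n - 1) + 1

We claim P(n) = (-5)^n(2n - 1) + 1 for all n ≥ 1.
Base case (n = 1): P(1) = -4, and the closed form gives -4. They agree.
Inductive step: assume the claim holds for n = k, so P(k) = (-5)^k(2k - 1) + 1.
Then P(k+1) = P(k) + ((-5)^k(-12k - 4)) = ((-5)^k(2k - 1) + 1) + ((-5)^k(-12k - 4)).
Simplifying, P(k+1) = -10(-5)^k·k - 5(-5)^k + 1 = (-5)^(k+1)(2(k+1) - 1) + 1,
which is the closed form with n = k+1.
By the principle of mathematical induction, the result holds for all n ≥ 1.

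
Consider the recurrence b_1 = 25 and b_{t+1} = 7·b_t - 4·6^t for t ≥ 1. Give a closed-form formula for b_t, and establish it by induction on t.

Computing the first terms: b_1 = 25, b_2 = 151, b_3 = 913. This suggests b_t = 4·6^t + 7^(t - 1).
When t = 1: the formula gives 25 = 25 = b_1.
Inductive step: suppose the statement holds for some p ≥ 1, so b_p = 4·6^p + 7^(p - 1).
Then b_{p+1} = 7·b_p - 4·6^p = 7·(4·6^p + 7^(p - 1)) - 4·6^p = 4·6^(p + 1) + 7^p = 4·6^(p+1) + 7^((p+1) - 1),
which is the claimed formula at t = p+1.
By induction, the statement is established for all t ≥ 1.

b_t = 4·6^t + 7^(t - 1)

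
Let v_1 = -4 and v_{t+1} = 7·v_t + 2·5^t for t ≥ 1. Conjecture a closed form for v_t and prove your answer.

v_t = -5^t + 7^(t - 1)

Computing the first terms: v_1 = -4, v_2 = -18, v_3 = -76. This suggests v_t = -5^t + 7^(t - 1).
When t = 1: the formula gives -4 = -4 = v_1.
Inductive step: suppose the statement holds for some p ≥ 1, so v_p = -5^p + 7^(p - 1).
Then v_{p+1} = 7·v_p + 2·5^p = 7·(-5^p + 7^(p - 1)) + 2·5^p = -5^(p + 1) + 7^p = -5^(p+1) + 7^((p+1) - 1),
which is the claimed formula at t = p+1.
This completes the induction.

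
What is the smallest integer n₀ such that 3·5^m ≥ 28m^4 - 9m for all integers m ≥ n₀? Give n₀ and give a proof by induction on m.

At m = 5: 9375 < 17455, so the inequality fails and n₀ ≥ 6. We prove 3·5^m ≥ 28m^4 - 9m for all m ≥ 6.
When m = 6: 3·5^m = 46875 and 28m^4 - 9m = 36234, so 46875 ≥ 36234.
Suppose the result is true for m = p, so 3·5^p ≥ 28p^4 - 9p.
Then 3·5^(p + 1) = 5·(3·5^p) ≥ 5·(28p^4 - 9p).
Also, for p ≥ 6 we have 5·(28p^4 - 9p) ≥ 28(p+1)^4 - 9(p+1), since 5·(28p^4 - 9p) − (28(p+1)^4 - 9(p+1)) = 112p^4 - 112p^3 - 168p^2 - 148p - 19, which is nonnegative for all p ≥ 6.
Combining, 3·5^(p + 1) ≥ 28(p+1)^4 - 9(p+1).
This completes the induction.
Hence the smallest such n₀ is 6.

n₀ = 6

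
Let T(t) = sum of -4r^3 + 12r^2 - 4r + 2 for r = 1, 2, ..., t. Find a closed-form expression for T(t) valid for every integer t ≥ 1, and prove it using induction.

T(t) = -t(t^3 - 2t^2 - 3t - 2)

We claim T(t) = -t(t^3 - 2t^2 - 3t - 2) for all t ≥ 1.
Base case (t = 1): T(1) = 6, and the closed form gives 6. They agree.
For the inductive step, assume it holds for an arbitrary r ≥ 1, so T(r) = r(-r^3 + 2r^2 + 3r + 2).
Then T(r+1) = T(r) + (-4r^3 + 8r + 6) = (r(-r^3 + 2r^2 + 3r + 2)) + (-4r^3 + 8r + 6).
Simplifying, T(r+1) = -(r + 1)(r^3 + r^2 - 4r - 6) = -(r+1)((r+1)^3 - 2(r+1)^2 - 3(r+1) - 2),
which is the closed form with t = r+1.
By induction, the statement is established for all t ≥ 1.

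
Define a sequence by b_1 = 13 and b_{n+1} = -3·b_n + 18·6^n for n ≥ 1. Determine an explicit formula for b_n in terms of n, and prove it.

b_n = (-3)^(n - 1) + 2·6^n

Computing the first terms: b_1 = 13, b_2 = 69, b_3 = 441. This suggests b_n = (-3)^(n - 1) + 2·6^n.
Base step (n = 1): the formula gives 13 = 13 = b_1.
Suppose the result is true for n = r, so b_r = (-3)^(r - 1) + 2·6^r.
Then b_{r+1} = -3·b_r + 18·6^r = -3·((-3)^(r - 1) + 2·6^r) + 18·6^r = (-3)^r + 2·6^(r + 1) = (-3)^((r+1) - 1) + 2·6^(r+1),
which is the claimed formula at n = r+1.
This completes the induction.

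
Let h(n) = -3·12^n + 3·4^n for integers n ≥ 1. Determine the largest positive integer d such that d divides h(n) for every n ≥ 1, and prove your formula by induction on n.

d = 24

Computing the first values: h(1) = -24 and h(2) = -384; gcd(-24, -384) = 24, so d ≤ 24.
We prove 24 | -3·12^n + 3·4^n for all n ≥ 1 by induction on n.
When n = 1: h(1) = -24 = 24·(-1), so 24 | h(1).
Inductive step: assume the claim holds for n = r, i.e. 24 | h(r). Then
h(r+1) − 12·h(r) = (-3·12^(r+1) + 3·4^(r+1)) − 12·(-3·12^r + 3·4^r) = (3)·4^r·(4 − 12) = (-24)·4^r. Since 24 | h(r) by the inductive hypothesis, 24 | 12·h(r); and 24 | -24 since -24 = 24·-1. Therefore 24 | h(r+1).
By the principle of mathematical induction, the result holds for all n ≥ 1.
Therefore the largest such d is 24.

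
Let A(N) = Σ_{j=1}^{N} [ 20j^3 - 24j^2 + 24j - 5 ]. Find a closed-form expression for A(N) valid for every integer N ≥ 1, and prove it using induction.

A(N) = N(5N^3 + 2N^2 + 5N + 3)

We claim A(N) = N(5N^3 + 2N^2 + 5N + 3) for all N ≥ 1.
Base step (N = 1): A(1) = 15, and the closed form gives 15. They agree.
Inductive step: assume the claim holds for N = j, so A(j) = j(5j^3 + 2j^2 + 5j + 3).
Then A(j+1) = A(j) + (20j^3 + 36j^2 + 36j + 15) = (j(5j^3 + 2j^2 + 5j + 3)) + (20j^3 + 36j^2 + 36j + 15).
Simplifying, A(j+1) = (j + 1)(5j^3 + 17j^2 + 24j + 15) = (j+1)(5(j+1)^3 + 2(j+1)^2 + 5(j+1) + 3),
which is the closed form with N = j+1.
By induction, the statement is established for all N ≥ 1.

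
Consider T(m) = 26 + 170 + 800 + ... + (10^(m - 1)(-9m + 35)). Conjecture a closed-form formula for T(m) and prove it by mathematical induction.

T(m) = 10^m(-m + 4) - 4

We claim T(m) = 10^m(-m + 4) - 4 for all m ≥ 1.
Base step (m = 1): T(1) = 26, and the closed form gives 26. They agree.
Suppose the result is true for m = k, so T(k) = 10^k(-k + 4) - 4.
Then T(k+1) = T(k) + (10^k(-9k + 26)) = (10^k(-k + 4) - 4) + (10^k(-9k + 26)).
Simplifying, T(k+1) = -10·10^k·k + 30·10^k - 4 = 10^(k+1)(-(k+1) + 4) - 4,
which is the closed form with m = k+1.
By induction, the statement is established for all m ≥ 1.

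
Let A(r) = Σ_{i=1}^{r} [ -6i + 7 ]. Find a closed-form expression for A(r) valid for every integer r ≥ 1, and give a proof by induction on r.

We claim A(r) = -r(3r - 4) for all r ≥ 1.
Base step (r = 1): A(1) = 1, and the closed form gives 1. They agree.
For the inductive step, assume it holds for an arbitrary i ≥ 1, so A(i) = i(-3i + 4).
Then A(i+1) = A(i) + (-6i + 1) = (i(-3i + 4)) + (-6i + 1).
Simplifying, A(i+1) = -(i + 1)(3i - 1) = -(i+1)(3(i+1) - 4),
which is the closed form with r = i+1.
By the principle of mathematical induction, the result holds for all r ≥ 1.

A(r) = -r(3r - 4)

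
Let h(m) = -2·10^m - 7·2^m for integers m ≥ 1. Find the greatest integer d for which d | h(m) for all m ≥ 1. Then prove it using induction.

d = 2

Computing the first values: h(1) = -34 and h(2) = -228; gcd(-34, -228) = 2, so d ≤ 2.
We prove 2 | -2·10^m - 7·2^m for all m ≥ 1 by induction on m.
Base case (m = 1): h(1) = -34 = 2·(-17), so 2 | h(1).
Suppose the result is true for m = p, i.e. 2 | h(p). Then
h(p+1) − 10·h(p) = (-2·10^(p+1) - 7·2^(p+1)) − 10·(-2·10^p - 7·2^p) = (-7)·2^p·(2 − 10) = (56)·2^p. Since 2 | h(p) by the inductive hypothesis, 2 | 10·h(p); and 2 | 56 since 56 = 2·28. Therefore 2 | h(p+1).
By the principle of mathematical induction, the result holds for all m ≥ 1.
Therefore the largest such d is 2.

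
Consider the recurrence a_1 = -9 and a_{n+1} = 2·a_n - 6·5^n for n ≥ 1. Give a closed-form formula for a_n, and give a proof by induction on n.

a_n = 2^(n - 1) - 2·5^n

Computing the first terms: a_1 = -9, a_2 = -48, a_3 = -246. This suggests a_n = 2^(n - 1) - 2·5^n.
When n = 1: the formula gives -9 = -9 = a_1.
Inductive step: suppose the statement holds for some m ≥ 1, so a_m = 2^(m - 1) - 2·5^m.
Then a_{m+1} = 2·a_m - 6·5^m = 2·(2^(m - 1) - 2·5^m) - 6·5^m = 2^m - 2·5^(m + 1) = 2^((m+1) - 1) - 2·5^(m+1),
which is the claimed formula at n = m+1.
By induction, the statement is established for all n ≥ 1.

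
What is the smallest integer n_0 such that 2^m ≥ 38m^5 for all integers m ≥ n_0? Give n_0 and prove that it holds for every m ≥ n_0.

n_0 = 30

At m = 29: 536870912 < 779423662, so the inequality fails and n_0 ≥ 30. We prove 2^m ≥ 38m^5 for all m ≥ 30.
When m = 30: 2^m = 1073741824 and 38m^5 = 923400000, so 1073741824 ≥ 923400000.
Suppose the result is true for m = p, so 2^p ≥ 38p^5.
Then 2^(p + 1) = 2·(2^p) ≥ 2·(38p^5).
Also, for p ≥ 30 we have 2·(38p^5) ≥ 38(p+1)^5, since 2 ≥ (1 + 1/p)^5 for all p ≥ 30.
Combining, 2^(p + 1) ≥ 38(p+1)^5.
By the principle of mathematical induction, the result holds for all m ≥ 30.
Hence the smallest such n_0 is 30.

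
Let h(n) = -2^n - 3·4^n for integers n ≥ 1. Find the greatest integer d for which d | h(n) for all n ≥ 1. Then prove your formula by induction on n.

Computing the first values: h(1) = -14 and h(2) = -52; gcd(-14, -52) = 2, so d ≤ 2.
We prove 2 | -2^n - 3·4^n for all n ≥ 1 by induction on n.
When n = 1: h(1) = -14 = 2·(-7), so 2 | h(1).
Inductive step: assume the claim holds for n = r, i.e. 2 | h(r). Then
h(r+1) − 4·h(r) = (-2^(r+1) - 3·4^(r+1)) − 4·(-2^r - 3·4^r) = (-1)·2^r·(2 − 4) = (2)·2^r. Since 2 | h(r) by the inductive hypothesis, 2 | 4·h(r); and 2 | 2 since 2 = 2·1. Therefore 2 | h(r+1).
Hence, by induction on n, the claim holds for every n ≥ 1.
Therefore the largest such d is 2.

d = 2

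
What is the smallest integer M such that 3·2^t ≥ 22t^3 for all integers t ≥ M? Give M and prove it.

At t = 14: 49152 < 60368, so the inequality fails and M ≥ 15. We prove 3·2^t ≥ 22t^3 for all t ≥ 15.
For the base case t = 15: 3·2^t = 98304 and 22t^3 = 74250, so 98304 ≥ 74250.
Suppose the result is true for t = i, so 3·2^i ≥ 22i^3.
Then 3·2^(i + 1) = 2·(3·2^i) ≥ 2·(22i^3).
Also, for i ≥ 15 we have 2·(22i^3) ≥ 22(i+1)^3, since 2 ≥ (1 + 1/i)^3 for all i ≥ 15.
Combining, 3·2^(i + 1) ≥ 22(i+1)^3.
Hence, by induction on t, the claim holds for every t ≥ 15.
Hence the smallest such M is 15.

M = 15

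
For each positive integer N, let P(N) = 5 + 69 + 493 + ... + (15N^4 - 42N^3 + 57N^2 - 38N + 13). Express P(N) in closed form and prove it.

We claim P(N) = N(3N^4 - 3N^3 + 3N^2 - N + 3) for all N ≥ 1.
When N = 1: P(1) = 5, and the closed form gives 5. They agree.
Suppose the result is true for N = j, so P(j) = j(3j^4 - 3j^3 + 3j^2 - j + 3).
Then P(j+1) = P(j) + (15j^4 + 18j^3 + 21j^2 + 10j + 5) = (j(3j^4 - 3j^3 + 3j^2 - j + 3)) + (15j^4 + 18j^3 + 21j^2 + 10j + 5).
Simplifying, P(j+1) = (j + 1)(3j^4 + 9j^3 + 12j^2 + 8j + 5) = (j+1)(3(j+1)^4 - 3(j+1)^3 + 3(j+1)^2 - (j+1) + 3),
which is the closed form with N = j+1.
By induction, the statement is established for all N ≥ 1.

P(N) = N(3N^4 - 3N^3 + 3N^2 - N + 3)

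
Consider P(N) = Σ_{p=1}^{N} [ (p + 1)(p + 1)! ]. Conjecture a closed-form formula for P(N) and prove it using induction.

P(N) = (N + 2)! - 2

We claim P(N) = (N + 2)! - 2 for all N ≥ 1.
Base step (N = 1): P(1) = 4, and the closed form gives 4. They agree.
Suppose the result is true for N = p, so P(p) = (p + 2)! - 2.
Then P(p+1) = P(p) + ((p + 2)(p + 2)!) = ((p + 2)! - 2) + ((p + 2)(p + 2)!).
Simplifying, P(p+1) = ((p+1) + 2)! - 2,
which is the closed form with N = p+1.
By induction, the statement is established for all N ≥ 1.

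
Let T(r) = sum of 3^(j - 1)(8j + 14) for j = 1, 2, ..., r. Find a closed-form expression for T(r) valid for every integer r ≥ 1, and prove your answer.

We claim T(r) = 3^r(4r + 5) - 5 for all r ≥ 1.
When r = 1: T(1) = 22, and the closed form gives 22. They agree.
Suppose the result is true for r = j, so T(j) = 3^j(4j + 5) - 5.
Then T(j+1) = T(j) + (3^j(8j + 22)) = (3^j(4j + 5) - 5) + (3^j(8j + 22)).
Simplifying, T(j+1) = 12·3^j·j + 27·3^j - 5 = 3^(j+1)(4(j+1) + 5) - 5,
which is the closed form with r = j+1.
Hence, by induction on r, the claim holds for every r ≥ 1.

T(r) = 3^r(4r + 5) - 5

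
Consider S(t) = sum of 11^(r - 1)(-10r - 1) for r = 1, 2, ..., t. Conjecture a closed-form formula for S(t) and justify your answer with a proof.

S(t) = -11^t·t

We claim S(t) = -11^t·t for all t ≥ 1.
Base step (t = 1): S(1) = -11, and the closed form gives -11. They agree.
Inductive step: assume the claim holds for t = r, so S(r) = -11^r·r.
Then S(r+1) = S(r) + (11^r(-10r - 11)) = (-11^r·r) + (11^r(-10r - 11)).
Simplifying, S(r+1) = 11^(r + 1)(-r - 1) = -11^(r+1)·(r+1),
which is the closed form with t = r+1.
Hence, by induction on t, the claim holds for every t ≥ 1.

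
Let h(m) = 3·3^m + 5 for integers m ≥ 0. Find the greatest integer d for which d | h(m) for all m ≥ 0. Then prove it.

Computing the first values: h(0) = 8 and h(1) = 14; gcd(8, 14) = 2, so d ≤ 2.
We prove 2 | 3·3^m + 5 for all m ≥ 0 by induction on m.
Base step (m = 0): h(0) = 8 = 2·(4), so 2 | h(0).
Inductive step: assume the claim holds for m = r, i.e. 2 | h(r). Then
h(r+1) = 3·3^(r+1) + 5 = 3·(3·3^r + 5) - 10 = 3·h(r) - 10. The first term is divisible by 2 by the inductive hypothesis, and -10 is divisible by 2. Hence 2 | h(r+1).
Hence, by induction on m, the claim holds for every m ≥ 0.
Therefore the largest such d is 2.

d = 2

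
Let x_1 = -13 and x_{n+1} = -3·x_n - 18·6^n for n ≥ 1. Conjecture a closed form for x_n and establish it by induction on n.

Computing the first terms: x_1 = -13, x_2 = -69, x_3 = -441. This suggests x_n = -(-3)^(n - 1) - 2·6^n.
Base step (n = 1): the formula gives -13 = -13 = x_1.
Suppose the result is true for n = m, so x_m = -(-3)^(m - 1) - 2·6^m.
Then x_{m+1} = -3·x_m - 18·6^m = -3·(-(-3)^(m - 1) - 2·6^m) - 18·6^m = -(-3)^m - 2·6^(m + 1) = -(-3)^((m+1) - 1) - 2·6^(m+1),
which is the claimed formula at n = m+1.
By the principle of mathematical induction, the result holds for all n ≥ 1.

x_n = -(-3)^(n - 1) - 2·6^n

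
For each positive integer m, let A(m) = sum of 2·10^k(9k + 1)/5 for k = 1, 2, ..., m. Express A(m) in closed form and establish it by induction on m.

We claim A(m) = 4·10^m·m for all m ≥ 1.
When m = 1: A(1) = 40, and the closed form gives 40. They agree.
Suppose the result is true for m = k, so A(k) = 4·10^k·k.
Then A(k+1) = A(k) + (10^k(36k + 40)) = (4·10^k·k) + (10^k(36k + 40)).
Simplifying, A(k+1) = 40·10^k(k + 1) = 4·10^(k+1)·(k+1),
which is the closed form with m = k+1.
By the principle of mathematical induction, the result holds for all m ≥ 1.

A(m) = 4·10^m·m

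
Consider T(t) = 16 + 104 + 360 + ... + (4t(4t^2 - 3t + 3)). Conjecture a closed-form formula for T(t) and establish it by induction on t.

T(t) = 4t(t + 1)(t^2 + 1)

We claim T(t) = 4t(t + 1)(t^2 + 1) for all t ≥ 1.
For the base case t = 1: T(1) = 16, and the closed form gives 16. They agree.
For the inductive step, assume it holds for an arbitrary j ≥ 1, so T(j) = 4j(j^3 + j^2 + j + 1).
Then T(j+1) = T(j) + (16j^3 + 36j^2 + 36j + 16) = (4j(j^3 + j^2 + j + 1)) + (16j^3 + 36j^2 + 36j + 16).
Simplifying, T(j+1) = 4(j + 1)(j + 2)(j^2 + 2j + 2) = 4(j+1)((j+1) + 1)((j+1)^2 + 1),
which is the closed form with t = j+1.
By the principle of mathematical induction, the result holds for all t ≥ 1.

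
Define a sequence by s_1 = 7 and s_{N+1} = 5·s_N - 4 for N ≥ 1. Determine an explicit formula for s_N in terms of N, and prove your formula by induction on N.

s_N = 6·5^(N - 1) + 1

Computing the first terms: s_1 = 7, s_2 = 31, s_3 = 151. This suggests s_N = 6·5^(N - 1) + 1.
Base step (N = 1): the formula gives 7 = 7 = s_1.
Inductive step: assume the claim holds for N = i, so s_i = 6·5^(i - 1) + 1.
Then s_{i+1} = 5·s_i - 4 = 5·(6·5^(i - 1) + 1) - 4 = 6·5^i + 1 = 6·5^((i+1) - 1) + 1,
which is the claimed formula at N = i+1.
By the principle of mathematical induction, the result holds for all N ≥ 1.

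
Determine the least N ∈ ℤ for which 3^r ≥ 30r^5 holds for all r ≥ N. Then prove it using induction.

N = 16

At r = 15: 14348907 < 22781250, so the inequality fails and N ≥ 16. We prove 3^r ≥ 30r^5 for all r ≥ 16.
For the base case r = 16: 3^r = 43046721 and 30r^5 = 31457280, so 43046721 ≥ 31457280.
Inductive step: suppose the statement holds for some i ≥ 16, so 3^i ≥ 30i^5.
Then 3^(i + 1) = 3·(3^i) ≥ 3·(30i^5).
Also, for i ≥ 16 we have 3·(30i^5) ≥ 30(i+1)^5, since 3 ≥ (1 + 1/i)^5 for all i ≥ 16.
Combining, 3^(i + 1) ≥ 30(i+1)^5.
By the principle of mathematical induction, the result holds for all r ≥ 16.
Hence the smallest such N is 16.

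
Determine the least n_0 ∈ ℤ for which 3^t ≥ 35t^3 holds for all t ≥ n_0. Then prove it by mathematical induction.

At t = 9: 19683 < 25515, so the inequality fails and n_0 ≥ 10. We prove 3^t ≥ 35t^3 for all t ≥ 10.
Base case (t = 10): 3^t = 59049 and 35t^3 = 35000, so 59049 ≥ 35000.
Inductive step: suppose the statement holds for some p ≥ 10, so 3^p ≥ 35p^3.
Then 3^(p + 1) = 3·(3^p) ≥ 3·(35p^3).
Also, for p ≥ 10 we have 3·(35p^3) ≥ 35(p+1)^3, since 3 ≥ (1 + 1/p)^3 for all p ≥ 10.
Combining, 3^(p + 1) ≥ 35(p+1)^3.
Hence, by induction on t, the claim holds for every t ≥ 10.
Hence the smallest such n_0 is 10.

n_0 = 10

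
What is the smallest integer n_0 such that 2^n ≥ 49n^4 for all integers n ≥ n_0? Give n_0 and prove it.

At n = 23: 8388608 < 13712209, so the inequality fails and n_0 ≥ 24. We prove 2^n ≥ 49n^4 for all n ≥ 24.
Base case (n = 24): 2^n = 16777216 and 49n^4 = 16257024, so 16777216 ≥ 16257024.
Inductive step: suppose the statement holds for some k ≥ 24, so 2^k ≥ 49k^4.
Then 2^(k + 1) = 2·(2^k) ≥ 2·(49k^4).
Also, for k ≥ 24 we have 2·(49k^4) ≥ 49(k+1)^4, since 2 ≥ (1 + 1/k)^4 for all k ≥ 24.
Combining, 2^(k + 1) ≥ 49(k+1)^4.
This completes the induction.
Hence the smallest such n_0 is 24.

n_0 = 24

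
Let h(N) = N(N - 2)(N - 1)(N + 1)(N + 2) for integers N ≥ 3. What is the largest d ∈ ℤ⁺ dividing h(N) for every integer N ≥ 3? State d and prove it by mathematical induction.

Computing the first values: h(3) = 120 and h(4) = 720; gcd(120, 720) = 120, so d ≤ 120.
We prove 120 | N(N - 2)(N - 1)(N + 1)(N + 2) for all N ≥ 3 by induction on N.
For the base case N = 3: h(3) = 120 = 120·(1), so 120 | h(3).
Suppose the result is true for N = j, i.e. 120 | h(j). Then
h(j+1) − h(j) = (j-1)·j·(j+1)·(j+2)·(j+3) − (j-2)·(j-1)·j·(j+1)·(j+2) = (j-1)·j·(j+1)·(j+2)·[(j+3) − (j-2)] = 5·(j-1)·j·(j+1)·(j+2). The product of 4 consecutive integers is divisible by (4)! = 24, so h(j+1) − h(j) is divisible by 5·24 = 120. By the inductive hypothesis 120 | h(j), hence 120 | h(j+1).
By the principle of mathematical induction, the result holds for all N ≥ 3.
Therefore the largest such d is 120.

d = 120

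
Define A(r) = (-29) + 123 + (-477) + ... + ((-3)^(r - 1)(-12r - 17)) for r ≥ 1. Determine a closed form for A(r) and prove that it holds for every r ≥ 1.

We claim A(r) = (-3)^r(3r + 5) - 5 for all r ≥ 1.
For the base case r = 1: A(1) = -29, and the closed form gives -29. They agree.
Inductive step: assume the claim holds for r = i, so A(i) = (-3)^i(3i + 5) - 5.
Then A(i+1) = A(i) + ((-3)^i(-12i - 29)) = ((-3)^i(3i + 5) - 5) + ((-3)^i(-12i - 29)).
Simplifying, A(i+1) = -9(-3)^i·i - 24(-3)^i - 5 = (-3)^(i+1)(3(i+1) + 5) - 5,
which is the closed form with r = i+1.
This completes the induction.

A(r) = (-3)^r(3r + 5) - 5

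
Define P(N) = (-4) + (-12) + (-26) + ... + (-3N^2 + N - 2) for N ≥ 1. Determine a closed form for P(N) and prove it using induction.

P(N) = -N(N^2 + N + 2)

We claim P(N) = -N(N^2 + N + 2) for all N ≥ 1.
Base step (N = 1): P(1) = -4, and the closed form gives -4. They agree.
For the inductive step, assume it holds for an arbitrary i ≥ 1, so P(i) = i(-i^2 - i - 2).
Then P(i+1) = P(i) + (i - 3(i + 1)^2 - 1) = (i(-i^2 - i - 2)) + (i - 3(i + 1)^2 - 1).
Simplifying, P(i+1) = -(i + 1)(i^2 + 3i + 4) = -(i+1)((i+1)^2 + (i+1) + 2),
which is the closed form with N = i+1.
By the principle of mathematical induction, the result holds for all N ≥ 1.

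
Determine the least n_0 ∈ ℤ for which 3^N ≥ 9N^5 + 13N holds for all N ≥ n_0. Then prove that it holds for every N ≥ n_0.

n_0 = 15

At N = 14: 4782969 < 4840598, so the inequality fails and n_0 ≥ 15. We prove 3^N ≥ 9N^5 + 13N for all N ≥ 15.
When N = 15: 3^N = 14348907 and 9N^5 + 13N = 6834570, so 14348907 ≥ 6834570.
Suppose the result is true for N = j, so 3^j ≥ 9j^5 + 13j.
Then 3^(j + 1) = 3·(3^j) ≥ 3·(9j^5 + 13j).
Also, for j ≥ 15 we have 3·(9j^5 + 13j) ≥ 9(j+1)^5 + 13(j+1), since 3·(9j^5 + 13j) − (9(j+1)^5 + 13(j+1)) = 18j^5 - 45j^4 - 90j^3 - 90j^2 - 19j - 22, which is nonnegative for all j ≥ 15.
Combining, 3^(j + 1) ≥ 9(j+1)^5 + 13(j+1).
Hence, by induction on N, the claim holds for every N ≥ 15.
Hence the smallest such n_0 is 15.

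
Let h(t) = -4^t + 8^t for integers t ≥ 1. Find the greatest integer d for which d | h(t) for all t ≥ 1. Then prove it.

Computing the first values: h(1) = 4 and h(2) = 48; gcd(4, 48) = 4, so d ≤ 4.
We prove 4 | -4^t + 8^t for all t ≥ 1 by induction on t.
Base step (t = 1): h(1) = 4 = 4·(1), so 4 | h(1).
For the inductive step, assume it holds for an arbitrary k ≥ 1, i.e. 4 | h(k). Then
8^{k+1} − 4^{k+1} = 8·8^k − 4·4^k = 8·(8^k − 4^k) + (4)·4^k. The first term is divisible by 4 by the inductive hypothesis, and the second term (4)·4^k is divisible by 4 since 4 | 4. Hence 4 | h(k+1).
This completes the induction.
Therefore the largest such d is 4.

d = 4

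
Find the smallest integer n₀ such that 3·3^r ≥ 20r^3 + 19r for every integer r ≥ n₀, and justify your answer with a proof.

n₀ = 8

At r = 7: 6561 < 6993, so the inequality fails and n₀ ≥ 8. We prove 3·3^r ≥ 20r^3 + 19r for all r ≥ 8.
For the base case r = 8: 3·3^r = 19683 and 20r^3 + 19r = 10392, so 19683 ≥ 10392.
Inductive step: assume the claim holds for r = i, so 3·3^i ≥ 20i^3 + 19i.
Then 3·3^(i + 1) = 3·(3·3^i) ≥ 3·(20i^3 + 19i).
Also, for i ≥ 8 we have 3·(20i^3 + 19i) ≥ 20(i+1)^3 + 19(i+1), since 3·(20i^3 + 19i) − (20(i+1)^3 + 19(i+1)) = 40i^3 - 60i^2 - 22i - 39, which is nonnegative for all i ≥ 8.
Combining, 3·3^(i + 1) ≥ 20(i+1)^3 + 19(i+1).
By induction, the statement is established for all r ≥ 8.
Hence the smallest such n₀ is 8.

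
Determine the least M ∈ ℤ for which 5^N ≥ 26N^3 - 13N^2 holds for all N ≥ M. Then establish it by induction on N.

At N = 4: 625 < 1456, so the inequality fails and M ≥ 5. We prove 5^N ≥ 26N^3 - 13N^2 for all N ≥ 5.
For the base case N = 5: 5^N = 3125 and 26N^3 - 13N^2 = 2925, so 3125 ≥ 2925.
Inductive step: suppose the statement holds for some k ≥ 5, so 5^k ≥ 26k^3 - 13k^2.
Then 5^(k + 1) = 5·(5^k) ≥ 5·(26k^3 - 13k^2).
Also, for k ≥ 5 we have 5·(26k^3 - 13k^2) ≥ 26(k+1)^3 - 13(k+1)^2, since 5·(26k^3 - 13k^2) − (26(k+1)^3 - 13(k+1)^2) = 104k^3 - 130k^2 - 52k - 13, which is nonnegative for all k ≥ 5.
Combining, 5^(k + 1) ≥ 26(k+1)^3 - 13(k+1)^2.
By induction, the statement is established for all N ≥ 5.
Hence the smallest such M is 5.

M = 5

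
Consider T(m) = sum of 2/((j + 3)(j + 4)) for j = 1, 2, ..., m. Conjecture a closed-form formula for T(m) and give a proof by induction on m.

We claim T(m) = m/(2(m + 4)) for all m ≥ 1.
Base case (m = 1): T(1) = 1/10, and the closed form gives 1/10. They agree.
Inductive step: assume the claim holds for m = j, so T(j) = j/(2(j + 4)).
Then T(j+1) = T(j) + (2/((j + 4)(j + 5))) = (j/(2(j + 4))) + (2/((j + 4)(j + 5))).
Simplifying, T(j+1) = (j + 1)/(2(j + 5)) = (j+1)/(2((j+1) + 4)),
which is the closed form with m = j+1.
Hence, by induction on m, the claim holds for every m ≥ 1.

T(m) = m/(2(m + 4))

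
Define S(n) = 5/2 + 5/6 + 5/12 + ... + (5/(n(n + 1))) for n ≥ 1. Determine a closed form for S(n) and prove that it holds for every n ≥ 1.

We claim S(n) = 5n/(n + 1) for all n ≥ 1.
When n = 1: S(1) = 5/2, and the closed form gives 5/2. They agree.
For the inductive step, assume it holds for an arbitrary j ≥ 1, so S(j) = 5j/(j + 1).
Then S(j+1) = S(j) + (5/((j + 1)(j + 2))) = (5j/(j + 1)) + (5/((j + 1)(j + 2))).
Simplifying, S(j+1) = 5(j + 1)/(j + 2) = 5(j+1)/((j+1) + 1),
which is the closed form with n = j+1.
By induction, the statement is established for all n ≥ 1.

S(n) = 5n/(n + 1)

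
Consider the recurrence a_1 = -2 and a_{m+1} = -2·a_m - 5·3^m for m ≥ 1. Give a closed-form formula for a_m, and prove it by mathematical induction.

a_m = (-2)^(m - 1) - 3^m

Computing the first terms: a_1 = -2, a_2 = -11, a_3 = -23. This suggests a_m = (-2)^(m - 1) - 3^m.
For the base case m = 1: the formula gives -2 = -2 = a_1.
Inductive step: suppose the statement holds for some i ≥ 1, so a_i = (-2)^(i - 1) - 3^i.
Then a_{i+1} = -2·a_i - 5·3^i = -2·((-2)^(i - 1) - 3^i) - 5·3^i = (-2)^i - 3^(i + 1) = (-2)^((i+1) - 1) - 3^(i+1),
which is the claimed formula at m = i+1.
By the principle of mathematical induction, the result holds for all m ≥ 1.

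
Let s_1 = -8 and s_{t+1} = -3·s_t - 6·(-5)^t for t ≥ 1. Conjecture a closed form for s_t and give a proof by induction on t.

s_t = 7(-3)^(t - 1) + 3(-5)^t

Computing the first terms: s_1 = -8, s_2 = 54, s_3 = -312. This suggests s_t = 7(-3)^(t - 1) + 3(-5)^t.
Base case (t = 1): the formula gives -8 = -8 = s_1.
Inductive step: suppose the statement holds for some i ≥ 1, so s_i = 7(-3)^(i - 1) + 3(-5)^i.
Then s_{i+1} = -3·s_i - 6·(-5)^i = -3·(7(-3)^(i - 1) + 3(-5)^i) - 6·(-5)^i = 7(-3)^i + 3(-5)^(i + 1) = 7(-3)^((i+1) - 1) + 3(-5)^(i+1),
which is the claimed formula at t = i+1.
By the principle of mathematical induction, the result holds for all t ≥ 1.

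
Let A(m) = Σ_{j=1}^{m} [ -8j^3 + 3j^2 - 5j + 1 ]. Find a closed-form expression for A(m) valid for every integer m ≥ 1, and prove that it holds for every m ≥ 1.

We claim A(m) = -m(2m + 1)(m^2 + m + 1) for all m ≥ 1.
Base case (m = 1): A(1) = -9, and the closed form gives -9. They agree.
Inductive step: suppose the statement holds for some j ≥ 1, so A(j) = j(-2j^3 - 3j^2 - 3j - 1).
Then A(j+1) = A(j) + (-8j^3 - 21j^2 - 23j - 9) = (j(-2j^3 - 3j^2 - 3j - 1)) + (-8j^3 - 21j^2 - 23j - 9).
Simplifying, A(j+1) = -(j + 1)(2j + 3)(j^2 + 3j + 3) = -(j+1)(2(j+1) + 1)((j+1)^2 + (j+1) + 1),
which is the closed form with m = j+1.
This completes the induction.

A(m) = -m(2m + 1)(m^2 + m + 1)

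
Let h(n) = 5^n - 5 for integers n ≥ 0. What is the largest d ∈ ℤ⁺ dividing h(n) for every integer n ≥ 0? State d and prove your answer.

Computing the first values: h(0) = -4 and h(1) = 0; gcd(-4, 0) = 4, so d ≤ 4.
We prove 4 | 5^n - 5 for all n ≥ 0 by induction on n.
Base step (n = 0): h(0) = -4 = 4·(-1), so 4 | h(0).
Suppose the result is true for n = k, i.e. 4 | h(k). Then
h(k+1) = 5^(k+1) - 5 = 5·(5^k - 5) + 20 = 5·h(k) + 20. The first term is divisible by 4 by the inductive hypothesis, and 20 is divisible by 4. Hence 4 | h(k+1).
By induction, the statement is established for all n ≥ 0.
Therefore the largest such d is 4.

d = 4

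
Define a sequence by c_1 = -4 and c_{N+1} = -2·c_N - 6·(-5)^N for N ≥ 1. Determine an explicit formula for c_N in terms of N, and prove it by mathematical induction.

c_N = -3(-2)^N + 2(-5)^N

Computing the first terms: c_1 = -4, c_2 = 38, c_3 = -226. This suggests c_N = -3(-2)^N + 2(-5)^N.
Base case (N = 1): the formula gives -4 = -4 = c_1.
For the inductive step, assume it holds for an arbitrary j ≥ 1, so c_j = -3(-2)^j + 2(-5)^j.
Then c_{j+1} = -2·c_j - 6·(-5)^j = -2·(-3(-2)^j + 2(-5)^j) - 6·(-5)^j = -3(-2)^(j + 1) + 2(-5)^(j + 1),
which is the claimed formula at N = j+1.
Hence, by induction on N, the claim holds for every N ≥ 1.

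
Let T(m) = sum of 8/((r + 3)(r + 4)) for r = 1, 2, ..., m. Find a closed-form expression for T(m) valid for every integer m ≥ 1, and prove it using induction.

T(m) = 2m/(m + 4)

We claim T(m) = 2m/(m + 4) for all m ≥ 1.
Base case (m = 1): T(1) = 2/5, and the closed form gives 2/5. They agree.
Inductive step: suppose the statement holds for some r ≥ 1, so T(r) = 2r/(r + 4).
Then T(r+1) = T(r) + (8/((r + 4)(r + 5))) = (2r/(r + 4)) + (8/((r + 4)(r + 5))).
Simplifying, T(r+1) = 2(r + 1)/(r + 5) = 2(r+1)/((r+1) + 4),
which is the closed form with m = r+1.
Hence, by induction on m, the claim holds for every m ≥ 1.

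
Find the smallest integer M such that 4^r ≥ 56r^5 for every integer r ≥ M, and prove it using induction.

At r = 11: 4194304 < 9018856, so the inequality fails and M ≥ 12. We prove 4^r ≥ 56r^5 for all r ≥ 12.
When r = 12: 4^r = 16777216 and 56r^5 = 13934592, so 16777216 ≥ 13934592.
For the inductive step, assume it holds for an arbitrary p ≥ 12, so 4^p ≥ 56p^5.
Then 4^(p + 1) = 4·(4^p) ≥ 4·(56p^5).
Also, for p ≥ 12 we have 4·(56p^5) ≥ 56(p+1)^5, since 4 ≥ (1 + 1/p)^5 for all p ≥ 12.
Combining, 4^(p + 1) ≥ 56(p+1)^5.
This completes the induction.
Hence the smallest such M is 12.

M = 12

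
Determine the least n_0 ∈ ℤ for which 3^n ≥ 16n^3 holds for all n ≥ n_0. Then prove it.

n_0 = 9

At n = 8: 6561 < 8192, so the inequality fails and n_0 ≥ 9. We prove 3^n ≥ 16n^3 for all n ≥ 9.
For the base case n = 9: 3^n = 19683 and 16n^3 = 11664, so 19683 ≥ 11664.
Inductive step: suppose the statement holds for some r ≥ 9, so 3^r ≥ 16r^3.
Then 3^(r + 1) = 3·(3^r) ≥ 3·(16r^3).
Also, for r ≥ 9 we have 3·(16r^3) ≥ 16(r+1)^3, since 3 ≥ (1 + 1/r)^3 for all r ≥ 9.
Combining, 3^(r + 1) ≥ 16(r+1)^3.
Hence, by induction on n, the claim holds for every n ≥ 9.
Hence the smallest such n_0 is 9.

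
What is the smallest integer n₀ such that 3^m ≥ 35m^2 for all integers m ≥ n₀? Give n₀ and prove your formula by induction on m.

n₀ = 7

At m = 6: 729 < 1260, so the inequality fails and n₀ ≥ 7. We prove 3^m ≥ 35m^2 for all m ≥ 7.
Base step (m = 7): 3^m = 2187 and 35m^2 = 1715, so 2187 ≥ 1715.
Inductive step: assume the claim holds for m = k, so 3^k ≥ 35k^2.
Then 3^(k + 1) = 3·(3^k) ≥ 3·(35k^2).
Also, for k ≥ 7 we have 3·(35k^2) ≥ 35(k+1)^2, since 3 ≥ (1 + 1/k)^2 for all k ≥ 7.
Combining, 3^(k + 1) ≥ 35(k+1)^2.
This completes the induction.
Hence the smallest such n₀ is 7.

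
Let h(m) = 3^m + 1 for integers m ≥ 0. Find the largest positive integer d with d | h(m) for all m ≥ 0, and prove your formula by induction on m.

d = 2

Computing the first values: h(0) = 2 and h(1) = 4; gcd(2, 4) = 2, so d ≤ 2.
We prove 2 | 3^m + 1 for all m ≥ 0 by induction on m.
When m = 0: h(0) = 2 = 2·(1), so 2 | h(0).
Inductive step: suppose the statement holds for some j ≥ 0, i.e. 2 | h(j). Then
h(j+1) = 3^(j+1) + 1 = 3·(3^j + 1) - 2 = 3·h(j) - 2. The first term is divisible by 2 by the inductive hypothesis, and -2 is divisible by 2. Hence 2 | h(j+1).
This completes the induction.
Therefore the largest such d is 2.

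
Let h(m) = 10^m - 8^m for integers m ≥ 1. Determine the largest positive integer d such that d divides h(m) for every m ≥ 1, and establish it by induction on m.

d = 2

Computing the first values: h(1) = 2 and h(2) = 36; gcd(2, 36) = 2, so d ≤ 2.
We prove 2 | 10^m - 8^m for all m ≥ 1 by induction on m.
Base case (m = 1): h(1) = 2 = 2·(1), so 2 | h(1).
Suppose the result is true for m = i, i.e. 2 | h(i). Then
10^{i+1} − 8^{i+1} = 10·10^i − 8·8^i = 10·(10^i − 8^i) + (2)·8^i. The first term is divisible by 2 by the inductive hypothesis, and the second term (2)·8^i is divisible by 2 since 2 | 2. Hence 2 | h(i+1).
By the principle of mathematical induction, the result holds for all m ≥ 1.
Therefore the largest such d is 2.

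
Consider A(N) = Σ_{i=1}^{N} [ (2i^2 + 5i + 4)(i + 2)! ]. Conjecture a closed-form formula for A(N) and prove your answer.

We claim A(N) = (2N + 1)(N + 3)! - 6 for all N ≥ 1.
Base case (N = 1): A(1) = 66, and the closed form gives 66. They agree.
Inductive step: assume the claim holds for N = i, so A(i) = (2i + 1)(i + 3)! - 6.
Then A(i+1) = A(i) + ((2i^2 + 9i + 11)(i + 3)!) = ((2i + 1)(i + 3)! - 6) + ((2i^2 + 9i + 11)(i + 3)!).
Simplifying, A(i+1) = (2(i+1) + 1)((i+1) + 3)! - 6,
which is the closed form with N = i+1.
This completes the induction.

A(N) = (2N + 1)(N + 3)! - 6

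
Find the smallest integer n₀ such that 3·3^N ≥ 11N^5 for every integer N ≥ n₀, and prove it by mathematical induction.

n₀ = 13

At N = 12: 1594323 < 2737152, so the inequality fails and n₀ ≥ 13. We prove 3·3^N ≥ 11N^5 for all N ≥ 13.
For the base case N = 13: 3·3^N = 4782969 and 11N^5 = 4084223, so 4782969 ≥ 4084223.
Inductive step: assume the claim holds for N = r, so 3·3^r ≥ 11r^5.
Then 3·3^(r + 1) = 3·(3·3^r) ≥ 3·(11r^5).
Also, for r ≥ 13 we have 3·(11r^5) ≥ 11(r+1)^5, since 3 ≥ (1 + 1/r)^5 for all r ≥ 13.
Combining, 3·3^(r + 1) ≥ 11(r+1)^5.
This completes the induction.
Hence the smallest such n₀ is 13.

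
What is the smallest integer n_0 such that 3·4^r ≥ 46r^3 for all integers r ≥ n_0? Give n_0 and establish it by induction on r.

At r = 5: 3072 < 5750, so the inequality fails and n_0 ≥ 6. We prove 3·4^r ≥ 46r^3 for all r ≥ 6.
Base case (r = 6): 3·4^r = 12288 and 46r^3 = 9936, so 12288 ≥ 9936.
Inductive step: assume the claim holds for r = m, so 3·4^m ≥ 46m^3.
Then 3·4^(m + 1) = 4·(3·4^m) ≥ 4·(46m^3).
Also, for m ≥ 6 we have 4·(46m^3) ≥ 46(m+1)^3, since 4 ≥ (1 + 1/m)^3 for all m ≥ 6.
Combining, 3·4^(m + 1) ≥ 46(m+1)^3.
By induction, the statement is established for all r ≥ 6.
Hence the smallest such n_0 is 6.

n_0 = 6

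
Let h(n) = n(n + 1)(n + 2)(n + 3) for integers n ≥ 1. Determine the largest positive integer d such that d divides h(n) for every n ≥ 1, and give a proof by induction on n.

Computing the first values: h(1) = 24 and h(2) = 120; gcd(24, 120) = 24, so d ≤ 24.
We prove 24 | n(n + 1)(n + 2)(n + 3) for all n ≥ 1 by induction on n.
Base case (n = 1): h(1) = 24 = 24·(1), so 24 | h(1).
Suppose the result is true for n = j, i.e. 24 | h(j). Then
h(j+1) − h(j) = (j+1)·(j+2)·(j+3)·(j+4) − j·(j+1)·(j+2)·(j+3) = (j+1)·(j+2)·(j+3)·[(j+4) − j] = 4·(j+1)·(j+2)·(j+3). The product of 3 consecutive integers is divisible by (3)! = 6, so h(j+1) − h(j) is divisible by 4·6 = 24. By the inductive hypothesis 24 | h(j), hence 24 | h(j+1).
By induction, the statement is established for all n ≥ 1.
Therefore the largest such d is 24.

d = 24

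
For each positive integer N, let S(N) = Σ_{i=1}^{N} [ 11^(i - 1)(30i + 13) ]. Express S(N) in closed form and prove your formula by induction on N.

We claim S(N) = 11^N(3N + 1) - 1 for all N ≥ 1.
Base case (N = 1): S(1) = 43, and the closed form gives 43. They agree.
Suppose the result is true for N = i, so S(i) = 11^i(3i + 1) - 1.
Then S(i+1) = S(i) + (11^i(30i + 43)) = (11^i(3i + 1) - 1) + (11^i(30i + 43)).
Simplifying, S(i+1) = 33·11^i·i + 44·11^i - 1 = 11^(i+1)(3(i+1) + 1) - 1,
which is the closed form with N = i+1.
By the principle of mathematical induction, the result holds for all N ≥ 1.

S(N) = 11^N(3N + 1) - 1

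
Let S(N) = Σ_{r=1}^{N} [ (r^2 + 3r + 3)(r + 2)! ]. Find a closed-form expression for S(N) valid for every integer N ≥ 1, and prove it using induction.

S(N) = (N + 1)(N + 3)! - 6

We claim S(N) = (N + 1)(N + 3)! - 6 for all N ≥ 1.
Base step (N = 1): S(1) = 42, and the closed form gives 42. They agree.
Suppose the result is true for N = r, so S(r) = (r + 1)(r + 3)! - 6.
Then S(r+1) = S(r) + ((r^2 + 5r + 7)(r + 3)!) = ((r + 1)(r + 3)! - 6) + ((r^2 + 5r + 7)(r + 3)!).
Simplifying, S(r+1) = ((r+1) + 1)((r+1) + 3)! - 6,
which is the closed form with N = r+1.
This completes the induction.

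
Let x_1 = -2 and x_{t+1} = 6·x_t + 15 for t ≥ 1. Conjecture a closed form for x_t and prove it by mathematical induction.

Computing the first terms: x_1 = -2, x_2 = 3, x_3 = 33. This suggests x_t = 6^(t - 1) - 3.
Base case (t = 1): the formula gives -2 = -2 = x_1.
Inductive step: assume the claim holds for t = i, so x_i = 6^(i - 1) - 3.
Then x_{i+1} = 6·x_i + 15 = 6·(6^(i - 1) - 3) + 15 = 6^i - 3 = 6^((i+1) - 1) - 3,
which is the claimed formula at t = i+1.
By induction, the statement is established for all t ≥ 1.

x_t = 6^(t - 1) - 3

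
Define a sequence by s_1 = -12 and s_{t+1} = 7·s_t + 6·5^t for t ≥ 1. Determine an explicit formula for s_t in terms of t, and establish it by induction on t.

Computing the first terms: s_1 = -12, s_2 = -54, s_3 = -228. This suggests s_t = -3·5^t + 3·7^(t - 1).
For the base case t = 1: the formula gives -12 = -12 = s_1.
Inductive step: assume the claim holds for t = m, so s_m = -3·5^m + 3·7^(m - 1).
Then s_{m+1} = 7·s_m + 6·5^m = 7·(-3·5^m + 3·7^(m - 1)) + 6·5^m = -3·5^(m + 1) + 3·7^m = -3·5^(m+1) + 3·7^((m+1) - 1),
which is the claimed formula at t = m+1.
By the principle of mathematical induction, the result holds for all t ≥ 1.

s_t = -3·5^t + 3·7^(t - 1)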